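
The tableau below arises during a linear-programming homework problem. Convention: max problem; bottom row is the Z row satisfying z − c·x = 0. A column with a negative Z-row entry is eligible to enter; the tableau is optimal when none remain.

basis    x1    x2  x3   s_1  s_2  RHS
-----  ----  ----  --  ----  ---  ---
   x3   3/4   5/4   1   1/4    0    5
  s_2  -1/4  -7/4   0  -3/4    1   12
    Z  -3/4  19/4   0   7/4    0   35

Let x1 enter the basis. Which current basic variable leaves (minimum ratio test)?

Column x1 entries and ratios — x3: 5/(3/4) = 20/3; s_2: -1/4 ≤ 0, skip.
Smallest ratio is 20/3 in the row of x3, so x3 leaves.

x3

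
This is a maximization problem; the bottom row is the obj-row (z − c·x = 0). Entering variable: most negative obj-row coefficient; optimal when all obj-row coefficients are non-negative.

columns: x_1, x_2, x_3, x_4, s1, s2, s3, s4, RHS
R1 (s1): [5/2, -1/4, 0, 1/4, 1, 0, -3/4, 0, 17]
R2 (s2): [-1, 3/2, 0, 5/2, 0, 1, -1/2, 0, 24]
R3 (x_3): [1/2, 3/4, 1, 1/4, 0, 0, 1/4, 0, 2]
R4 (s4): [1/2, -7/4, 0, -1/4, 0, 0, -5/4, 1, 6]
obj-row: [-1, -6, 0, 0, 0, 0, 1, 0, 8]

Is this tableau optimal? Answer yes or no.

The obj-row has a negative entry -6 in column x_2, so it is not optimal.

no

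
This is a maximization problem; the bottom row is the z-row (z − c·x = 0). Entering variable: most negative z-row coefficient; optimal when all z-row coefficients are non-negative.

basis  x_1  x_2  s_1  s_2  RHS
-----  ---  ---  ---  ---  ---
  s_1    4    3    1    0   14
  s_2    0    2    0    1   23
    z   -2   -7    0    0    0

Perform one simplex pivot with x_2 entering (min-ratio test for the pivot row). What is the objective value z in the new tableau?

Ratio test on column x_2 — row 1: 14/3 = 14/3; row 2: 23/2 = 23/2. Minimum is 14/3 at row 1 (s_1 leaves); pivot element 3.
Pivot on row 1; the z-row RHS becomes 0 − (-7)·(14/3) = 98/3.

98/3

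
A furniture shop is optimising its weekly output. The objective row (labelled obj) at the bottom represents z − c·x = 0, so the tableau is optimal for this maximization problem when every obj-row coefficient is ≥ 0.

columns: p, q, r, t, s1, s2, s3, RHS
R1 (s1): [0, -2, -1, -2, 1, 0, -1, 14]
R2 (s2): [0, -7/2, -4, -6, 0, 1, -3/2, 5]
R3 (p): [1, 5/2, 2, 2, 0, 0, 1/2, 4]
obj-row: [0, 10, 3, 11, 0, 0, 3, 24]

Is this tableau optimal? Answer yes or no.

yes

Every obj-row coefficient is ≥ 0, so the tableau is optimal.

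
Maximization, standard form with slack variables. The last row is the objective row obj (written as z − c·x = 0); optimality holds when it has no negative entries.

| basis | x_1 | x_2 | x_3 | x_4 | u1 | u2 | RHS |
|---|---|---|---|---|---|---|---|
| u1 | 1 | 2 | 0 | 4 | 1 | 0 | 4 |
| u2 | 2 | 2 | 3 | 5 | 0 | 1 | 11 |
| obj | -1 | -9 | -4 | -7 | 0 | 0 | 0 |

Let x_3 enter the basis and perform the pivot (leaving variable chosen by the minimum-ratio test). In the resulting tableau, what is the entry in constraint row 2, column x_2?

Ratio test on column x_3 — row 1: entry 0 ≤ 0; row 2: 11/3 = 11/3. Minimum is 11/3 at row 2 (u2 leaves); pivot element 3.
Divide row 2 by 3; eliminate column x_3 from the other rows.
In the new row 2, the x_2 entry is the old entry divided by the pivot: 2/3 = 2/3.

2/3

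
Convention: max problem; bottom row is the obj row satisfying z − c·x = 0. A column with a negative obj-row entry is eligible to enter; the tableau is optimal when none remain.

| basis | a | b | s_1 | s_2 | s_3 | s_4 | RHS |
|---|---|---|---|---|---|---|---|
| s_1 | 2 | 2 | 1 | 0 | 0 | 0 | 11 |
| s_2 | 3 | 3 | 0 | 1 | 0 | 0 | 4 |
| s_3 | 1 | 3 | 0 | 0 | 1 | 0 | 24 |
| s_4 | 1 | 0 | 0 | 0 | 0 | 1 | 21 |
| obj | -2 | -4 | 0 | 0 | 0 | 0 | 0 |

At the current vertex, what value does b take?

b is not in the basis, so in the current basic feasible solution b = 0.

0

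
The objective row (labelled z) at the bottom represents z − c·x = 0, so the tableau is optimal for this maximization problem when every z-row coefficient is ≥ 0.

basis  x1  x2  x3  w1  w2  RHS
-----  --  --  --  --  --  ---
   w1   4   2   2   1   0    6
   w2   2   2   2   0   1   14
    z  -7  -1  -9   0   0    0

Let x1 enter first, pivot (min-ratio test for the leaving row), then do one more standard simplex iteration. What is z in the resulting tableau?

Ratio test on column x1 — row 1: 6/4 = 3/2; row 2: 14/2 = 7. Minimum is 3/2 at row 1 (w1 leaves); pivot element 4.
Pivot on row 1; the z-row RHS becomes 0 − (-7)·(3/2) = 21/2.
Next entering variable (most negative z-row entry -11/2): x3.
Ratio test on column x3 — row 1: (3/2)/(1/2) = 3; row 2: 11/1 = 11. Minimum is 3 at row 1 (x1 leaves); pivot element 1/2.
After the second pivot the z-row RHS is 21/2 − (-11/2)·3 = 27.

27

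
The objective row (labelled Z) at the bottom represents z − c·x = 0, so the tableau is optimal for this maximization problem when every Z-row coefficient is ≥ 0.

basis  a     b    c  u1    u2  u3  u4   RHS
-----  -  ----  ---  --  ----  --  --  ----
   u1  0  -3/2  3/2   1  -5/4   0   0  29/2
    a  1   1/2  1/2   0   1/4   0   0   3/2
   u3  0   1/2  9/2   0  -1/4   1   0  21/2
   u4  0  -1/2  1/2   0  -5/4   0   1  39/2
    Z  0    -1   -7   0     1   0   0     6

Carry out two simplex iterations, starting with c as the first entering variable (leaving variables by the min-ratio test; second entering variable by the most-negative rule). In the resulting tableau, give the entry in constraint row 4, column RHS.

75/4

Ratio test on column c — row 1: (29/2)/(3/2) = 29/3; row 2: (3/2)/(1/2) = 3; row 3: (21/2)/(9/2) = 7/3; row 4: (39/2)/(1/2) = 39. Minimum is 7/3 at row 3 (u3 leaves); pivot element 9/2.
Divide row 3 by 9/2; eliminate column c from the other rows.
Second iteration: most negative Z-row entry is -2/9 in column b, so b enters.
Ratio test on column b — row 1: entry -5/3 ≤ 0; row 2: (1/3)/(4/9) = 3/4; row 3: (7/3)/(1/9) = 21; row 4: entry -5/9 ≤ 0. Minimum is 3/4 at row 2 (a leaves); pivot element 4/9.
Divide row 2 by 4/9; eliminate column b from the other rows.
After both pivots, the entry at constraint row 4, column RHS is 75/4.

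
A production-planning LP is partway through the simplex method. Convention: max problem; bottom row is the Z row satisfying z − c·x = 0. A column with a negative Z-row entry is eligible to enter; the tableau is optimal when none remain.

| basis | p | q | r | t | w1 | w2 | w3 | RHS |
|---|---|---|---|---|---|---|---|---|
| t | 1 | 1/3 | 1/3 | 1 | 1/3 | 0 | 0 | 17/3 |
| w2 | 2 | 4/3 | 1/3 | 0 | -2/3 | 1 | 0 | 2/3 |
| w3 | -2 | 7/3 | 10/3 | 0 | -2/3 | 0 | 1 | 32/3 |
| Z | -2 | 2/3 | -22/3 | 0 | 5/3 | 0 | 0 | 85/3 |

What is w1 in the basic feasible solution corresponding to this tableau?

w1 is not in the basis, so in the current basic feasible solution w1 = 0.

0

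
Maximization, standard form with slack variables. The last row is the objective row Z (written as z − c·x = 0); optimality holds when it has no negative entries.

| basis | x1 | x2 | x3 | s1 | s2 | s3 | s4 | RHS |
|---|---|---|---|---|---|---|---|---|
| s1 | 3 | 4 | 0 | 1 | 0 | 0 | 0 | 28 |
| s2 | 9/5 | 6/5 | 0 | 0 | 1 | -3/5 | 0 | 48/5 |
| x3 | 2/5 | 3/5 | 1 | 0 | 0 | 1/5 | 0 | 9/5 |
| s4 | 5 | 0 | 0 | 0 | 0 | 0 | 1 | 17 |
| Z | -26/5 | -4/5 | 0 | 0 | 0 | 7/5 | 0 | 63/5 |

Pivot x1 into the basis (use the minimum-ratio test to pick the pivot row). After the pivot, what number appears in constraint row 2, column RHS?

87/25

Ratio test on column x1 — row 1: 28/3 = 28/3; row 2: (48/5)/(9/5) = 16/3; row 3: (9/5)/(2/5) = 9/2; row 4: 17/5 = 17/5. Minimum is 17/5 at row 4 (s4 leaves); pivot element 5.
Divide row 4 by 5; eliminate column x1 from the other rows.
Row 2 update in column RHS: 48/5 − (9/5)·(17/5) = 87/25.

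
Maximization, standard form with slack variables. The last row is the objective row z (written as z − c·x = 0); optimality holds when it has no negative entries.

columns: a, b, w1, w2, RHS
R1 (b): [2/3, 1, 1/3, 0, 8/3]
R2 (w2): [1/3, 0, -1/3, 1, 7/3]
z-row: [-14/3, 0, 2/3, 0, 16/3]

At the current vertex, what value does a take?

a is not in the basis, so in the current basic feasible solution a = 0.

0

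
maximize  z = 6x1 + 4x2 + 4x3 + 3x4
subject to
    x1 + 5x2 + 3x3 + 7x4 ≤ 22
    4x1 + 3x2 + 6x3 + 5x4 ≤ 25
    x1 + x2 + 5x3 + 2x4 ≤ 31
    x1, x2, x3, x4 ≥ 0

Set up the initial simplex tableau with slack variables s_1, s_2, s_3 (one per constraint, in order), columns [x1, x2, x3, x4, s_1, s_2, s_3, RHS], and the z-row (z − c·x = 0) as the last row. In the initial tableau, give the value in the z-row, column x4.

-3

The z-row carries the negated objective coefficients: the x4 entry is -3.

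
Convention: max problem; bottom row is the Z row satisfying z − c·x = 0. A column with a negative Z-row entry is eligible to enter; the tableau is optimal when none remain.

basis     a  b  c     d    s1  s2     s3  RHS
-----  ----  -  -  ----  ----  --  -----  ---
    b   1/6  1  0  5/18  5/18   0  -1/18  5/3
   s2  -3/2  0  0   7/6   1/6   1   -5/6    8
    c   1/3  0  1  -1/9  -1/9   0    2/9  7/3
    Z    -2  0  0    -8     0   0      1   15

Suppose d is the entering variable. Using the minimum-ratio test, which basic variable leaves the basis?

Column d entries and ratios — b: (5/3)/(5/18) = 6; s2: 8/(7/6) = 48/7; c: -1/9 ≤ 0, skip.
Smallest ratio is 6 in the row of b, so b leaves.

b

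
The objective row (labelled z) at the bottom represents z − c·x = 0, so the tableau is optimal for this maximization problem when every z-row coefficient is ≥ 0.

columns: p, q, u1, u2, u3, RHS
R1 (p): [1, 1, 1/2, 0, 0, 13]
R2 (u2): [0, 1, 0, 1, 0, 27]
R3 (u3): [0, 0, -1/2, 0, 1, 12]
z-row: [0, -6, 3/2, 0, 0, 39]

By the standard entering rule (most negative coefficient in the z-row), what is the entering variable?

q

Negative z-row entries: q: -6.
The most negative is -6 in column q, so q enters.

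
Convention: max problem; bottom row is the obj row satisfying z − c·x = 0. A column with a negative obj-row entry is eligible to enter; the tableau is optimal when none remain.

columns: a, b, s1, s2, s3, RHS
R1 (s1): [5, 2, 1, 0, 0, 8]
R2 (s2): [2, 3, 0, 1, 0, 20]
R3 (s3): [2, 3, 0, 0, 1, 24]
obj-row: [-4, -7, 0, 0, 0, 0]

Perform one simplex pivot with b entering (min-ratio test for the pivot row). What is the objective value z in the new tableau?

28

Ratio test on column b — row 1: 8/2 = 4; row 2: 20/3 = 20/3; row 3: 24/3 = 8. Minimum is 4 at row 1 (s1 leaves); pivot element 2.
Pivot on row 1; the obj-row RHS becomes 0 − (-7)·4 = 28.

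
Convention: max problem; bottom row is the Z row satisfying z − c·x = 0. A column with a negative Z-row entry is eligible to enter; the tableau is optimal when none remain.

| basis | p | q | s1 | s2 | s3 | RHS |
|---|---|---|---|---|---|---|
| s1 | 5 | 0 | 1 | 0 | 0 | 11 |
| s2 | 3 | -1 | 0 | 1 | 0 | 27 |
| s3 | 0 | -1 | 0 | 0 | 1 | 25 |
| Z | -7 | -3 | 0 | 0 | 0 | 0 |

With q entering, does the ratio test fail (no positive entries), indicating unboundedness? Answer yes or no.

Every constraint-row entry in column q is ≤ 0, so increasing q is unbounded.

yes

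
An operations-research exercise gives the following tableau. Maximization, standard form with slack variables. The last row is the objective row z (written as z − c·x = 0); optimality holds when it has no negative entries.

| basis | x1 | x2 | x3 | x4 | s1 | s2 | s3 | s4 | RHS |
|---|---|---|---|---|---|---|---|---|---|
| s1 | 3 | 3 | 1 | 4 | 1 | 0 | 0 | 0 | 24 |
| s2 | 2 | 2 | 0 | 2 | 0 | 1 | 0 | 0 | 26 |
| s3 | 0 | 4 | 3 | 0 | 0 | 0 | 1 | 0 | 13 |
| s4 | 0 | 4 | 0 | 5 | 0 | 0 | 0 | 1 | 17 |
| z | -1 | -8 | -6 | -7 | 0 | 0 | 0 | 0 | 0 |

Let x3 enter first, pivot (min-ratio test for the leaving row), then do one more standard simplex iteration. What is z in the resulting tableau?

Ratio test on column x3 — row 1: 24/1 = 24; row 2: entry 0 ≤ 0; row 3: 13/3 = 13/3; row 4: entry 0 ≤ 0. Minimum is 13/3 at row 3 (s3 leaves); pivot element 3.
Pivot on row 3; the z-row RHS becomes 0 − (-6)·(13/3) = 26.
Next entering variable (most negative z-row entry -7): x4.
Ratio test on column x4 — row 1: (59/3)/4 = 59/12; row 2: 26/2 = 13; row 3: entry 0 ≤ 0; row 4: 17/5 = 17/5. Minimum is 17/5 at row 4 (s4 leaves); pivot element 5.
After the second pivot the z-row RHS is 26 − (-7)·(17/5) = 249/5.

249/5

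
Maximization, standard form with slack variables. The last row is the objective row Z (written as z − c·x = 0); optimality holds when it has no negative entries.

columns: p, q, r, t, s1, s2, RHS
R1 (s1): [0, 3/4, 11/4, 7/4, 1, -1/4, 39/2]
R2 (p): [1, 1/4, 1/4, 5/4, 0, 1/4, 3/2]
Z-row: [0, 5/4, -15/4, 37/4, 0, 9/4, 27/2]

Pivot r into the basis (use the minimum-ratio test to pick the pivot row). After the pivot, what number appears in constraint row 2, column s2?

Ratio test on column r — row 1: (39/2)/(11/4) = 78/11; row 2: (3/2)/(1/4) = 6. Minimum is 6 at row 2 (p leaves); pivot element 1/4.
Divide row 2 by 1/4; eliminate column r from the other rows.
In the new row 2, the s2 entry is the old entry divided by the pivot: (1/4)/(1/4) = 1.

1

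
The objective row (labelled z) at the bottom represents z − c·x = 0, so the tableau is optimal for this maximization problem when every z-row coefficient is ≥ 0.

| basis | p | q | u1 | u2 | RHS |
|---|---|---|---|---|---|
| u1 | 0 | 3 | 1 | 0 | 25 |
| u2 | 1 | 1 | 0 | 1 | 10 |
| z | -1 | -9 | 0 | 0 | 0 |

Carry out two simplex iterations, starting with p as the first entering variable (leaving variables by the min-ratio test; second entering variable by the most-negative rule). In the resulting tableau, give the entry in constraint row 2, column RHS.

Ratio test on column p — row 1: entry 0 ≤ 0; row 2: 10/1 = 10. Minimum is 10 at row 2 (u2 leaves); pivot element 1.
Divide row 2 by 1; eliminate column p from the other rows.
Second iteration: most negative z-row entry is -8 in column q, so q enters.
Ratio test on column q — row 1: 25/3 = 25/3; row 2: 10/1 = 10. Minimum is 25/3 at row 1 (u1 leaves); pivot element 3.
Divide row 1 by 3; eliminate column q from the other rows.
After both pivots, the entry at constraint row 2, column RHS is 5/3.

5/3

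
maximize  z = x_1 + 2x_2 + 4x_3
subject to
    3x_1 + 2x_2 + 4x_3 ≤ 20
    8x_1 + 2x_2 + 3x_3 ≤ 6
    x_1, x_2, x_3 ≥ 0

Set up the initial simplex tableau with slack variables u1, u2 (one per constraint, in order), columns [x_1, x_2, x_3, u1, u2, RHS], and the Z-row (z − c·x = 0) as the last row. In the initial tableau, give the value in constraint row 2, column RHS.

The RHS of constraint 2 is b_2 = 6.

6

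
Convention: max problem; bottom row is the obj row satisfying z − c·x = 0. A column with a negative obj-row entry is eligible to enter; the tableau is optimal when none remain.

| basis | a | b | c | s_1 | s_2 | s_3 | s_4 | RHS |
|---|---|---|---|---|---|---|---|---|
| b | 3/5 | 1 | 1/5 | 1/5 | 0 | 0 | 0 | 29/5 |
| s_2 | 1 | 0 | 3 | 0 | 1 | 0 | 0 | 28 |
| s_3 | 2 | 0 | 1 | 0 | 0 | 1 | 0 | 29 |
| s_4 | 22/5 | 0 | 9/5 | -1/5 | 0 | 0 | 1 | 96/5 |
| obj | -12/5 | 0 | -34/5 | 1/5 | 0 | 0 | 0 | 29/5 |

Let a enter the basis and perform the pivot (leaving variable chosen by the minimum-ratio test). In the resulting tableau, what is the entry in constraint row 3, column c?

Ratio test on column a — row 1: (29/5)/(3/5) = 29/3; row 2: 28/1 = 28; row 3: 29/2 = 29/2; row 4: (96/5)/(22/5) = 48/11. Minimum is 48/11 at row 4 (s_4 leaves); pivot element 22/5.
Divide row 4 by 22/5; eliminate column a from the other rows.
Row 3 update in column c: 1 − 2·(9/22) = 2/11.

2/11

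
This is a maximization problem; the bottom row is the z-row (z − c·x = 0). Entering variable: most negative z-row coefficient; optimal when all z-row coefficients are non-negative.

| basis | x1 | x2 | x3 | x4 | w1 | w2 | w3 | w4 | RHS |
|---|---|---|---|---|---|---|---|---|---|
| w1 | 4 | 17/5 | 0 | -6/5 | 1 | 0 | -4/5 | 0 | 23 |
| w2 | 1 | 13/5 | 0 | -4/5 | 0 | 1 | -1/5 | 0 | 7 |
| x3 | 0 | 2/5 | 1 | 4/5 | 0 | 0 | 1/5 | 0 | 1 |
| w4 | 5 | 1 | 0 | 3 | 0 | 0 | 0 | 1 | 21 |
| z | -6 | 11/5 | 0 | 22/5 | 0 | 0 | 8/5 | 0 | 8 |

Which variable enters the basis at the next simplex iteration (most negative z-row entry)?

Negative z-row entries: x1: -6.
The most negative is -6 in column x1, so x1 enters.

x1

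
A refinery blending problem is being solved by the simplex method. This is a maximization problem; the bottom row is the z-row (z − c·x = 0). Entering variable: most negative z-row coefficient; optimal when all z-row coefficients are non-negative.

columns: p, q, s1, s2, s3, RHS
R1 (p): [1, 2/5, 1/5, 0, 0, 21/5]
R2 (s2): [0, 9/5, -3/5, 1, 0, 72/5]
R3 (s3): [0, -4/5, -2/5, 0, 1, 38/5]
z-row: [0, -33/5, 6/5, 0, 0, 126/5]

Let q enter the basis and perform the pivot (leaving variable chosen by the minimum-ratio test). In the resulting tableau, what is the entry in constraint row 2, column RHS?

8

Ratio test on column q — row 1: (21/5)/(2/5) = 21/2; row 2: (72/5)/(9/5) = 8; row 3: entry -4/5 ≤ 0. Minimum is 8 at row 2 (s2 leaves); pivot element 9/5.
Divide row 2 by 9/5; eliminate column q from the other rows.
In the new row 2, the RHS entry is the old entry divided by the pivot: (72/5)/(9/5) = 8.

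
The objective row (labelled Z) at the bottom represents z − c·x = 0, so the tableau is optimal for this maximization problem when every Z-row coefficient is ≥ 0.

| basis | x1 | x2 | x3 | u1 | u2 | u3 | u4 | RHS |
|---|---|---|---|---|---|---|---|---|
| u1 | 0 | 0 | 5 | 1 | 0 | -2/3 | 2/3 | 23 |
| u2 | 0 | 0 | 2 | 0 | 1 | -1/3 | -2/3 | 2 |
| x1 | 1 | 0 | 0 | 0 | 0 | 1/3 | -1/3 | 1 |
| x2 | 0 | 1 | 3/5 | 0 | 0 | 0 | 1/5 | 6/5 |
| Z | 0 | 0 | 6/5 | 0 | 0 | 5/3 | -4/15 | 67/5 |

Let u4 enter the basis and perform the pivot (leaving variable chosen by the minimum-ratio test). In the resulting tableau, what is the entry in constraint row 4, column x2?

5

Ratio test on column u4 — row 1: 23/(2/3) = 69/2; row 2: entry -2/3 ≤ 0; row 3: entry -1/3 ≤ 0; row 4: (6/5)/(1/5) = 6. Minimum is 6 at row 4 (x2 leaves); pivot element 1/5.
Divide row 4 by 1/5; eliminate column u4 from the other rows.
In the new row 4, the x2 entry is the old entry divided by the pivot: 1/(1/5) = 5.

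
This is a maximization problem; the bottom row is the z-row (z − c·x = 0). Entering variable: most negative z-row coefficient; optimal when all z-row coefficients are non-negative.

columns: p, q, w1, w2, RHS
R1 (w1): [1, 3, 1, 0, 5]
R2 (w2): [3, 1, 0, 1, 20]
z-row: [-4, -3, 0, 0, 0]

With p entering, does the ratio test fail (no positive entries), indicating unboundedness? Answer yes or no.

Column p has positive entries in row(s) 1, 2, so the ratio test bounds it — not unbounded.

no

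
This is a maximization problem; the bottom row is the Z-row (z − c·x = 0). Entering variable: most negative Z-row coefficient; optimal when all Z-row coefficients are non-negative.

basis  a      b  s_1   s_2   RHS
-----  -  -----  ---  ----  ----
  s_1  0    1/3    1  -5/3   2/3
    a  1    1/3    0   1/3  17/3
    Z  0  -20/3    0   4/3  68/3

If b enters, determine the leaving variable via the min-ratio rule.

s_1

Column b entries and ratios — s_1: (2/3)/(1/3) = 2; a: (17/3)/(1/3) = 17.
Smallest ratio is 2 in the row of s_1, so s_1 leaves.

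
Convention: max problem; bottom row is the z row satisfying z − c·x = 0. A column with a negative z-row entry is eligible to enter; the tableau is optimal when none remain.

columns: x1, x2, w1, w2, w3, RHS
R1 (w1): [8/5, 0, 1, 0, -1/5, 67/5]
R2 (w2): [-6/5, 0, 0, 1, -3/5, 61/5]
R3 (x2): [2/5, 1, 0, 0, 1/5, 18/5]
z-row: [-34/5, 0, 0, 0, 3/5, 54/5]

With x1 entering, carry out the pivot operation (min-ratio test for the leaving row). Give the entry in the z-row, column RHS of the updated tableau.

Ratio test on column x1 — row 1: (67/5)/(8/5) = 67/8; row 2: entry -6/5 ≤ 0; row 3: (18/5)/(2/5) = 9. Minimum is 67/8 at row 1 (w1 leaves); pivot element 8/5.
Divide row 1 by 8/5; eliminate column x1 from the other rows.
z-row update in column RHS: 54/5 − (-34/5)·(67/8) = 271/4.

271/4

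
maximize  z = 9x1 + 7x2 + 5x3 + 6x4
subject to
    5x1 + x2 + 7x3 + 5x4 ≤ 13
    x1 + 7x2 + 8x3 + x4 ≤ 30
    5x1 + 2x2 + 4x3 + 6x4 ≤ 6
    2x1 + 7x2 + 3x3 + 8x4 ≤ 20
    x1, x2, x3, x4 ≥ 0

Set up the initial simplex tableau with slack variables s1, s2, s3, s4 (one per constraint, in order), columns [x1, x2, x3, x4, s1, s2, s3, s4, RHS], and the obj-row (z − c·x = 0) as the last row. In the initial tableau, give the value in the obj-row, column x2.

The obj-row carries the negated objective coefficients: the x2 entry is -7.

-7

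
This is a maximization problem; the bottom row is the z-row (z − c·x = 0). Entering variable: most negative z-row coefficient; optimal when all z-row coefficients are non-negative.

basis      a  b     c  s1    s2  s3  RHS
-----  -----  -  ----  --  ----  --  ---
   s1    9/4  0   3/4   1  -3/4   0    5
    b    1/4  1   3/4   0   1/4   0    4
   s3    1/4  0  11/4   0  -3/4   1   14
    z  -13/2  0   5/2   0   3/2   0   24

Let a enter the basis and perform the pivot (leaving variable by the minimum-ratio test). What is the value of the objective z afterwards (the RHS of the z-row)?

346/9

Ratio test on column a — row 1: 5/(9/4) = 20/9; row 2: 4/(1/4) = 16; row 3: 14/(1/4) = 56. Minimum is 20/9 at row 1 (s1 leaves); pivot element 9/4.
Pivot on row 1; the z-row RHS becomes 24 − (-13/2)·(20/9) = 346/9.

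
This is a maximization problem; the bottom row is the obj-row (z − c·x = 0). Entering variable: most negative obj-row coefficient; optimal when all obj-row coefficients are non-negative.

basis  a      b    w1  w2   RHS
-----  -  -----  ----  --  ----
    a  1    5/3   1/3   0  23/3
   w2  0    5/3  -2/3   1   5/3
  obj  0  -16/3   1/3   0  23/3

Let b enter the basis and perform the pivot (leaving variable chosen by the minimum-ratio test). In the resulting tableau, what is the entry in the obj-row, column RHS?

Ratio test on column b — row 1: (23/3)/(5/3) = 23/5; row 2: (5/3)/(5/3) = 1. Minimum is 1 at row 2 (w2 leaves); pivot element 5/3.
Divide row 2 by 5/3; eliminate column b from the other rows.
obj-row update in column RHS: 23/3 − (-16/3)·1 = 13.

13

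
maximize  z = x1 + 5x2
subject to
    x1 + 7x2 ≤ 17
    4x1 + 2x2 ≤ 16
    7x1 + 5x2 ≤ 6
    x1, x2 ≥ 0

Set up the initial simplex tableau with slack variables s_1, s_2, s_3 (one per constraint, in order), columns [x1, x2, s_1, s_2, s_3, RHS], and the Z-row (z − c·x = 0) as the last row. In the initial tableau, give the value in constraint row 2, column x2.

Constraint 2 has coefficient 2 on x2.

2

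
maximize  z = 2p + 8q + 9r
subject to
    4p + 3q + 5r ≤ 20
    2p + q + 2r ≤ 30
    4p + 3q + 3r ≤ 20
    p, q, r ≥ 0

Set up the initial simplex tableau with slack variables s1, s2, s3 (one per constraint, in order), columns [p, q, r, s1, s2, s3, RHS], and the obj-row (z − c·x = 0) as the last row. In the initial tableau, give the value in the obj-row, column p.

The obj-row carries the negated objective coefficients: the p entry is -2.

-2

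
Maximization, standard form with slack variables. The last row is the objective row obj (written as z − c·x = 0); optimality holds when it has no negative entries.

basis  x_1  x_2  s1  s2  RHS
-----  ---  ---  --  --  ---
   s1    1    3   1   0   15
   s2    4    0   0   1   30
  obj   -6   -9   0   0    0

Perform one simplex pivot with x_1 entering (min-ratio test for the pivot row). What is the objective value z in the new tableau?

45

Ratio test on column x_1 — row 1: 15/1 = 15; row 2: 30/4 = 15/2. Minimum is 15/2 at row 2 (s2 leaves); pivot element 4.
Pivot on row 2; the obj-row RHS becomes 0 − (-6)·(15/2) = 45.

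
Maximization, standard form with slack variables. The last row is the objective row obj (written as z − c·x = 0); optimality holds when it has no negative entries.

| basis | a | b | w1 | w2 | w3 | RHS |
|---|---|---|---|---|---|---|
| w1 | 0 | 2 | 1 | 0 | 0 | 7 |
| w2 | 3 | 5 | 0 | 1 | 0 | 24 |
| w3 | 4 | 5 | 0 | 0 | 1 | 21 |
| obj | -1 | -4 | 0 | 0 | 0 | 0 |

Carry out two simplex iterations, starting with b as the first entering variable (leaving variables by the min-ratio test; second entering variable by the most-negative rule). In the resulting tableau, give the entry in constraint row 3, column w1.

-5/8

Ratio test on column b — row 1: 7/2 = 7/2; row 2: 24/5 = 24/5; row 3: 21/5 = 21/5. Minimum is 7/2 at row 1 (w1 leaves); pivot element 2.
Divide row 1 by 2; eliminate column b from the other rows.
Second iteration: most negative obj-row entry is -1 in column a, so a enters.
Ratio test on column a — row 1: entry 0 ≤ 0; row 2: (13/2)/3 = 13/6; row 3: (7/2)/4 = 7/8. Minimum is 7/8 at row 3 (w3 leaves); pivot element 4.
Divide row 3 by 4; eliminate column a from the other rows.
After both pivots, the entry at constraint row 3, column w1 is -5/8.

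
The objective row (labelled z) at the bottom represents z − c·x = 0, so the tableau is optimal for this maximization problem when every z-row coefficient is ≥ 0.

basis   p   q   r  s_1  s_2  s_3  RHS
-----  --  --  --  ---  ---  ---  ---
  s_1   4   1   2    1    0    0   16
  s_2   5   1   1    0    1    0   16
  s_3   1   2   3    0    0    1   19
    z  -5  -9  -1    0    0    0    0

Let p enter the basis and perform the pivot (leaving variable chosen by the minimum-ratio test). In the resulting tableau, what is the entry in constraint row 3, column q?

Ratio test on column p — row 1: 16/4 = 4; row 2: 16/5 = 16/5; row 3: 19/1 = 19. Minimum is 16/5 at row 2 (s_2 leaves); pivot element 5.
Divide row 2 by 5; eliminate column p from the other rows.
Row 3 update in column q: 2 − 1·(1/5) = 9/5.

9/5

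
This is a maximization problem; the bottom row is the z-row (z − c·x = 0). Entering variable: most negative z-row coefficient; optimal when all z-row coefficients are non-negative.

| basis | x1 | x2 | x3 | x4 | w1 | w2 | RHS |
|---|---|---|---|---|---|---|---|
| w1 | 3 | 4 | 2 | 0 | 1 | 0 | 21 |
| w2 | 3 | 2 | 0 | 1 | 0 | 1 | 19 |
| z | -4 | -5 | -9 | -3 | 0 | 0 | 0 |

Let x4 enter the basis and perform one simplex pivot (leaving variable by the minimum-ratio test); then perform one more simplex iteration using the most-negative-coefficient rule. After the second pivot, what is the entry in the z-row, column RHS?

303/2

Ratio test on column x4 — row 1: entry 0 ≤ 0; row 2: 19/1 = 19. Minimum is 19 at row 2 (w2 leaves); pivot element 1.
Divide row 2 by 1; eliminate column x4 from the other rows.
Second iteration: most negative z-row entry is -9 in column x3, so x3 enters.
Ratio test on column x3 — row 1: 21/2 = 21/2; row 2: entry 0 ≤ 0. Minimum is 21/2 at row 1 (w1 leaves); pivot element 2.
Divide row 1 by 2; eliminate column x3 from the other rows.
After both pivots, the entry at the z-row, column RHS is 303/2.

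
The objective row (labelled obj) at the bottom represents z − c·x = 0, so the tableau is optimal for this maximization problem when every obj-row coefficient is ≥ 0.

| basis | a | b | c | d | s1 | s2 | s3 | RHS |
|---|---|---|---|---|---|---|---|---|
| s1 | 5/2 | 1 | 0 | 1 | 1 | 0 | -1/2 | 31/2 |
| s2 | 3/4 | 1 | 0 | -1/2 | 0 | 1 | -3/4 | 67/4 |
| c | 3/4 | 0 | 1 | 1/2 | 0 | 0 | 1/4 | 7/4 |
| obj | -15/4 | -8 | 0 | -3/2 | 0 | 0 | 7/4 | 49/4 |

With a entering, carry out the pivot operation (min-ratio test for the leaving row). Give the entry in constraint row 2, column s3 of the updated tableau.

Ratio test on column a — row 1: (31/2)/(5/2) = 31/5; row 2: (67/4)/(3/4) = 67/3; row 3: (7/4)/(3/4) = 7/3. Minimum is 7/3 at row 3 (c leaves); pivot element 3/4.
Divide row 3 by 3/4; eliminate column a from the other rows.
Row 2 update in column s3: -3/4 − (3/4)·(1/3) = -1.

-1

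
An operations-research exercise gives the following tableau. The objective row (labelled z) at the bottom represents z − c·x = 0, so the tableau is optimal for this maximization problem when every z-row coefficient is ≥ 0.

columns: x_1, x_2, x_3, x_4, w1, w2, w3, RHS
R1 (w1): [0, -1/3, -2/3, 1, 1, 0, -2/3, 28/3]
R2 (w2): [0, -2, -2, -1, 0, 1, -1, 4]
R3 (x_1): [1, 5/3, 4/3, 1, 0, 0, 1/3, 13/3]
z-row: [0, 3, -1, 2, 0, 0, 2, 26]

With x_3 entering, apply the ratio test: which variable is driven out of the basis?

Column x_3 entries and ratios — w1: -2/3 ≤ 0, skip; w2: -2 ≤ 0, skip; x_1: (13/3)/(4/3) = 13/4.
Smallest ratio is 13/4 in the row of x_1, so x_1 leaves.

x_1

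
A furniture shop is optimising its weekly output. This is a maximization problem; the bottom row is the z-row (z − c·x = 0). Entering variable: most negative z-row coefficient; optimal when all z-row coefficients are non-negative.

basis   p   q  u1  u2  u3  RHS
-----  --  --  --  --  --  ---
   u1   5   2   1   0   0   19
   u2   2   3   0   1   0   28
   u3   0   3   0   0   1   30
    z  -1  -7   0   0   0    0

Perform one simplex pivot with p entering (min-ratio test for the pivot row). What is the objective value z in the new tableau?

19/5

Ratio test on column p — row 1: 19/5 = 19/5; row 2: 28/2 = 14; row 3: entry 0 ≤ 0. Minimum is 19/5 at row 1 (u1 leaves); pivot element 5.
Pivot on row 1; the z-row RHS becomes 0 − (-1)·(19/5) = 19/5.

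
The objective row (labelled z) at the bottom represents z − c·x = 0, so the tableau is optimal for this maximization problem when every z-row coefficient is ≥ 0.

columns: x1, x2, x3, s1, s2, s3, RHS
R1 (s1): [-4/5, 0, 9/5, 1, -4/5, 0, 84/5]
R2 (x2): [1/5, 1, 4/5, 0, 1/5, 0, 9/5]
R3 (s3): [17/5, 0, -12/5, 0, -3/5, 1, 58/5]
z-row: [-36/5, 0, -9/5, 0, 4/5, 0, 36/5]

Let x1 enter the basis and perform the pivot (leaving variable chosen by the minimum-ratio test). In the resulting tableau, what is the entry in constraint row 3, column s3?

5/17

Ratio test on column x1 — row 1: entry -4/5 ≤ 0; row 2: (9/5)/(1/5) = 9; row 3: (58/5)/(17/5) = 58/17. Minimum is 58/17 at row 3 (s3 leaves); pivot element 17/5.
Divide row 3 by 17/5; eliminate column x1 from the other rows.
In the new row 3, the s3 entry is the old entry divided by the pivot: 1/(17/5) = 5/17.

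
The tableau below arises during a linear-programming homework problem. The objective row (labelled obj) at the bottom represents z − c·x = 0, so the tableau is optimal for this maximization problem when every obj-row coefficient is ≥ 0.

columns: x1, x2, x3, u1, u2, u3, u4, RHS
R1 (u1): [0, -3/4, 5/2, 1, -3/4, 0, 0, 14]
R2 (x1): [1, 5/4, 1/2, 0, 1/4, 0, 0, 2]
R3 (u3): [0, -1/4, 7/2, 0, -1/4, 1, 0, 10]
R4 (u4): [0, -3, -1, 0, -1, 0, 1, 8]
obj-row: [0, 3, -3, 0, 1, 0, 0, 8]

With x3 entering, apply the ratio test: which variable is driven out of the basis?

Column x3 entries and ratios — u1: 14/(5/2) = 28/5; x1: 2/(1/2) = 4; u3: 10/(7/2) = 20/7; u4: -1 ≤ 0, skip.
Smallest ratio is 20/7 in the row of u3, so u3 leaves.

u3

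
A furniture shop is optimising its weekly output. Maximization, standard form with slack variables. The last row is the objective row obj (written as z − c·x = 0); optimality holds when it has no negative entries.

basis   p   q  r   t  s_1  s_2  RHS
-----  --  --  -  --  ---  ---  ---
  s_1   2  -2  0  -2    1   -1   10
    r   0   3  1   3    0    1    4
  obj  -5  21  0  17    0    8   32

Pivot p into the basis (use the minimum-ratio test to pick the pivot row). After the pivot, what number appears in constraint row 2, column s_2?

Ratio test on column p — row 1: 10/2 = 5; row 2: entry 0 ≤ 0. Minimum is 5 at row 1 (s_1 leaves); pivot element 2.
Divide row 1 by 2; eliminate column p from the other rows.
Row 2 update in column s_2: 1 − 0·(-1/2) = 1.

1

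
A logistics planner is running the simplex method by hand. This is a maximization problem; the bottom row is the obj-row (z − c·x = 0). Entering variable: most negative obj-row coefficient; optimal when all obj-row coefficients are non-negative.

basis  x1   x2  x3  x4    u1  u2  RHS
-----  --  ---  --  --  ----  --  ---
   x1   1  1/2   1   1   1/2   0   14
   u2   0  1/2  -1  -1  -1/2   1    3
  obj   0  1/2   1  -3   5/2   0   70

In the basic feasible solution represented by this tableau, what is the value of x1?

x1 is basic (row 1); its value is the RHS of that row, 14.

14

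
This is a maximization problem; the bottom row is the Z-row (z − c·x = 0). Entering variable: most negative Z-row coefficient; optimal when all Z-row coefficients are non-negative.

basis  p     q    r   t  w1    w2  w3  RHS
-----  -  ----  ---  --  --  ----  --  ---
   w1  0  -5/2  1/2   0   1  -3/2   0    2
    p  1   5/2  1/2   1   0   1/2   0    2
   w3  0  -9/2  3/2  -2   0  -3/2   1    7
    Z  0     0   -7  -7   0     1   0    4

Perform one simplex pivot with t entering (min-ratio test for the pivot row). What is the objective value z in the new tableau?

18

Ratio test on column t — row 1: entry 0 ≤ 0; row 2: 2/1 = 2; row 3: entry -2 ≤ 0. Minimum is 2 at row 2 (p leaves); pivot element 1.
Pivot on row 2; the Z-row RHS becomes 4 − (-7)·2 = 18.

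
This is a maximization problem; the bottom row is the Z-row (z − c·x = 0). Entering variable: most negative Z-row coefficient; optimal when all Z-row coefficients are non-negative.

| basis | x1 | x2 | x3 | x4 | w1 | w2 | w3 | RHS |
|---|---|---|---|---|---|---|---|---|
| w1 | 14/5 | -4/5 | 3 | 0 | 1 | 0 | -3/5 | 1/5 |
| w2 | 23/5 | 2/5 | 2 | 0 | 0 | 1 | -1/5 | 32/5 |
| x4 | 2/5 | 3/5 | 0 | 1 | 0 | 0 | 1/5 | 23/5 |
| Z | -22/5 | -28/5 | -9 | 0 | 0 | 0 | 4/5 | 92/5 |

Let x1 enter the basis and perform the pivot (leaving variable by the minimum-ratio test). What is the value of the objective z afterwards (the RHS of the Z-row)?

Ratio test on column x1 — row 1: (1/5)/(14/5) = 1/14; row 2: (32/5)/(23/5) = 32/23; row 3: (23/5)/(2/5) = 23/2. Minimum is 1/14 at row 1 (w1 leaves); pivot element 14/5.
Pivot on row 1; the Z-row RHS becomes 92/5 − (-22/5)·(1/14) = 131/7.

131/7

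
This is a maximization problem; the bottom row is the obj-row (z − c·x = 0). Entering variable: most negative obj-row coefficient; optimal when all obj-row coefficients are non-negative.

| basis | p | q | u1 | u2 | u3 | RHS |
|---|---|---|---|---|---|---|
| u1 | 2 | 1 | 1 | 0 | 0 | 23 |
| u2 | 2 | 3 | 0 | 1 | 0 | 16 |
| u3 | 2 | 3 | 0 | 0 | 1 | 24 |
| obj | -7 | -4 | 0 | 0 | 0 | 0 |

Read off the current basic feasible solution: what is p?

p is not in the basis, so in the current basic feasible solution p = 0.

0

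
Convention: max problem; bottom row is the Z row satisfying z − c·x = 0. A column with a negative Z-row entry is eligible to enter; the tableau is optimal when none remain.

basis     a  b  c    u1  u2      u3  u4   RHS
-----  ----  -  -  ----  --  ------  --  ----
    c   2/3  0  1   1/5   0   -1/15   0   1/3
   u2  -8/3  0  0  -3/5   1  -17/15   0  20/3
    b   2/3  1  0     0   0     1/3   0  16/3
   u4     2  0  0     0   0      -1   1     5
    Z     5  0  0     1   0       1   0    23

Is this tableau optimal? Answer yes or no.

yes

Every Z-row coefficient is ≥ 0, so the tableau is optimal.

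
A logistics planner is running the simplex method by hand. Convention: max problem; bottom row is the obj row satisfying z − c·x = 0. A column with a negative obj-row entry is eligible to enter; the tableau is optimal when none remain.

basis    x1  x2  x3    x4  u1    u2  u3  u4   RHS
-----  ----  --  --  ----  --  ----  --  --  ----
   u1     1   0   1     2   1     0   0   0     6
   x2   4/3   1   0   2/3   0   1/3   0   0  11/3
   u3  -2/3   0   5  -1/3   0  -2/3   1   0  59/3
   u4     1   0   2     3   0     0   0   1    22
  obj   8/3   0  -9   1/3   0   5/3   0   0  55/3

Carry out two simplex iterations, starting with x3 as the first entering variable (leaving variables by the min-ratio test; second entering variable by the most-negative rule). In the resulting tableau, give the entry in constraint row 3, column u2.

Ratio test on column x3 — row 1: 6/1 = 6; row 2: entry 0 ≤ 0; row 3: (59/3)/5 = 59/15; row 4: 22/2 = 11. Minimum is 59/15 at row 3 (u3 leaves); pivot element 5.
Divide row 3 by 5; eliminate column x3 from the other rows.
Second iteration: most negative obj-row entry is -4/15 in column x4, so x4 enters.
Ratio test on column x4 — row 1: (31/15)/(31/15) = 1; row 2: (11/3)/(2/3) = 11/2; row 3: entry -1/15 ≤ 0; row 4: (212/15)/(47/15) = 212/47. Minimum is 1 at row 1 (u1 leaves); pivot element 31/15.
Divide row 1 by 31/15; eliminate column x4 from the other rows.
After both pivots, the entry at constraint row 3, column u2 is -4/31.

-4/31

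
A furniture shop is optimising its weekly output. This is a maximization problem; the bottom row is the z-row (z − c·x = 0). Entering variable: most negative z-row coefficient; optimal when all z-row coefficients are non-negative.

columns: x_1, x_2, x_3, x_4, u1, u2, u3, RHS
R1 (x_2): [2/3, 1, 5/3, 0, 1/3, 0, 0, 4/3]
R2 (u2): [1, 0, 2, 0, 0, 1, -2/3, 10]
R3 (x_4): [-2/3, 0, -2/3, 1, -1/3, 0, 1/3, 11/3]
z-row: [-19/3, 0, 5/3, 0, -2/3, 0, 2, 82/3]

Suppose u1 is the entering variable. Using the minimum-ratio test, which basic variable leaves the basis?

Column u1 entries and ratios — x_2: (4/3)/(1/3) = 4; u2: 0 ≤ 0, skip; x_4: -1/3 ≤ 0, skip.
Smallest ratio is 4 in the row of x_2, so x_2 leaves.

x_2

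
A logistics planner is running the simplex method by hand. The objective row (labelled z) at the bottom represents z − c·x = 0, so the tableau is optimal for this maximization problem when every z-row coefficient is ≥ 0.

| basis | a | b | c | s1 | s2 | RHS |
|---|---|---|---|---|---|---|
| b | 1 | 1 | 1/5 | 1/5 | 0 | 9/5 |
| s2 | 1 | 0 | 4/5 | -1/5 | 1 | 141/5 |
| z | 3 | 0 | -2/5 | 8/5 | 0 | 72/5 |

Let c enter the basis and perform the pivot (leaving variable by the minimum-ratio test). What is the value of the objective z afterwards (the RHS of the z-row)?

Ratio test on column c — row 1: (9/5)/(1/5) = 9; row 2: (141/5)/(4/5) = 141/4. Minimum is 9 at row 1 (b leaves); pivot element 1/5.
Pivot on row 1; the z-row RHS becomes 72/5 − (-2/5)·9 = 18.

18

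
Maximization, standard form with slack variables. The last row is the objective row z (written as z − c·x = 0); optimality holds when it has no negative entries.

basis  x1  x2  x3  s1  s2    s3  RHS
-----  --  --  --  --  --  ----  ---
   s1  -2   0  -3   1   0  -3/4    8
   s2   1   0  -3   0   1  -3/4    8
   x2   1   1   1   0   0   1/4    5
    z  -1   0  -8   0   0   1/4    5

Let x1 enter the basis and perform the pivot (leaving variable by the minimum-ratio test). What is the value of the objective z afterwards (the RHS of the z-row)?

Ratio test on column x1 — row 1: entry -2 ≤ 0; row 2: 8/1 = 8; row 3: 5/1 = 5. Minimum is 5 at row 3 (x2 leaves); pivot element 1.
Pivot on row 3; the z-row RHS becomes 5 − (-1)·5 = 10.

10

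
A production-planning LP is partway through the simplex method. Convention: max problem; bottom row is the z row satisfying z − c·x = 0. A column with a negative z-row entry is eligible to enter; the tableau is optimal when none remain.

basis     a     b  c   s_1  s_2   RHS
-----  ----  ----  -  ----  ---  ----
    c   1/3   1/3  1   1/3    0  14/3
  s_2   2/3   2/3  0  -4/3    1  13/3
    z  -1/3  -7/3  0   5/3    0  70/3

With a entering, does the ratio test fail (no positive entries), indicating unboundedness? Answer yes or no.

Column a has positive entries in row(s) 1, 2, so the ratio test bounds it — not unbounded.

no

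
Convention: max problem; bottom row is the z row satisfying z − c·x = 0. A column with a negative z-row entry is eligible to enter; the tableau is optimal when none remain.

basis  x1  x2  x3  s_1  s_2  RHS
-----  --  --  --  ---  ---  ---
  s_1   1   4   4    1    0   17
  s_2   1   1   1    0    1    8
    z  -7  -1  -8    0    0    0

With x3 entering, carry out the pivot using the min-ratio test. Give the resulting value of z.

Ratio test on column x3 — row 1: 17/4 = 17/4; row 2: 8/1 = 8. Minimum is 17/4 at row 1 (s_1 leaves); pivot element 4.
Pivot on row 1; the z-row RHS becomes 0 − (-8)·(17/4) = 34.

34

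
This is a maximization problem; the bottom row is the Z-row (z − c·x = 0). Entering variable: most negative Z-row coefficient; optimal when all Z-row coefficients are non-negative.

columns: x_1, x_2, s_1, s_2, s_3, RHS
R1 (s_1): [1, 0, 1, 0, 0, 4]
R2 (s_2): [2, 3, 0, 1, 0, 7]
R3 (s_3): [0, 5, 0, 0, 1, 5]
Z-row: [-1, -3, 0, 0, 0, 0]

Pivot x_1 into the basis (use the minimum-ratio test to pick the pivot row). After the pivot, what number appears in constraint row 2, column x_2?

3/2

Ratio test on column x_1 — row 1: 4/1 = 4; row 2: 7/2 = 7/2; row 3: entry 0 ≤ 0. Minimum is 7/2 at row 2 (s_2 leaves); pivot element 2.
Divide row 2 by 2; eliminate column x_1 from the other rows.
In the new row 2, the x_2 entry is the old entry divided by the pivot: 3/2 = 3/2.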